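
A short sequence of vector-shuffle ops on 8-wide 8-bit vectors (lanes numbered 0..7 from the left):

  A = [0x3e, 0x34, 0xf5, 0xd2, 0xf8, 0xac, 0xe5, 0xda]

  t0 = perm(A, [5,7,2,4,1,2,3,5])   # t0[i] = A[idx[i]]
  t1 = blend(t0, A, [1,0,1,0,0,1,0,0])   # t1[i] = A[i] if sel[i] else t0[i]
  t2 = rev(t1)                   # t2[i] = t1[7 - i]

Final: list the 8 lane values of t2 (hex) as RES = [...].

RES = [ 0xac  0xd2  0xac  0x34  0xf8  0xf5  0xda  0x3e ]

  t0: ac da f5 f8 34 f5 d2 ac
  t1: 3e da f5 f8 34 ac d2 ac
  t2: ac d2 ac 34 f8 f5 da 3e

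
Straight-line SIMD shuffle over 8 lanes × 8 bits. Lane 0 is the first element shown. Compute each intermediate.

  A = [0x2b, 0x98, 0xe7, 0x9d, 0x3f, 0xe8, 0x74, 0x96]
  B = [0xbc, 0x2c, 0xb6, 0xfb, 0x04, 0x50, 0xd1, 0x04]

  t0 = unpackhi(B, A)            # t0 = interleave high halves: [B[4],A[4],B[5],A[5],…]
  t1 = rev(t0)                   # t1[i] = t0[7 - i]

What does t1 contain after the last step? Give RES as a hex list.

RES = [0x96, 0x04, 0x74, 0xd1, 0xe8, 0x50, 0x3f, 0x04]

t0 = [0x04, 0x3f, 0x50, 0xe8, 0xd1, 0x74, 0x04, 0x96]
t1 = [0x96, 0x04, 0x74, 0xd1, 0xe8, 0x50, 0x3f, 0x04]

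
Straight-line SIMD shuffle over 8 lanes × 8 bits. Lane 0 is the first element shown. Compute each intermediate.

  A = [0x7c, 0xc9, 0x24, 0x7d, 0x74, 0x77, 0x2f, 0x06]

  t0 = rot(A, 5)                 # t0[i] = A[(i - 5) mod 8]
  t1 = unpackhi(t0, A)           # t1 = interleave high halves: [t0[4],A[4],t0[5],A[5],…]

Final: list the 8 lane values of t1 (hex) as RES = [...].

RES = [ 0x06  0x74  0x7c  0x77  0xc9  0x2f  0x24  0x06 ]

t0 = [0x7d, 0x74, 0x77, 0x2f, 0x06, 0x7c, 0xc9, 0x24]
t1 = [0x06, 0x74, 0x7c, 0x77, 0xc9, 0x2f, 0x24, 0x06]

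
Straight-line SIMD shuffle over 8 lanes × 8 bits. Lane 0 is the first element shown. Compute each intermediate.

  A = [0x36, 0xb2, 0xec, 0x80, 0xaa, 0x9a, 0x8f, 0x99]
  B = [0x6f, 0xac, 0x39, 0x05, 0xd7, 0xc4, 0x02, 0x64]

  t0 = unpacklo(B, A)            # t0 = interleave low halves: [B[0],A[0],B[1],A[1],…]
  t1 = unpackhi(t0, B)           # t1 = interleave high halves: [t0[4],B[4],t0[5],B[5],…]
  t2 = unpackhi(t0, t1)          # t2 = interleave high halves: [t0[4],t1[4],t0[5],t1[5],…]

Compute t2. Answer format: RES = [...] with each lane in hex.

  t0: 6f 36 ac b2 39 ec 05 80
  t1: 39 d7 ec c4 05 02 80 64
  t2: 39 05 ec 02 05 80 80 64

RES = [ 0x39  0x05  0xec  0x02  0x05  0x80  0x80  0x64 ]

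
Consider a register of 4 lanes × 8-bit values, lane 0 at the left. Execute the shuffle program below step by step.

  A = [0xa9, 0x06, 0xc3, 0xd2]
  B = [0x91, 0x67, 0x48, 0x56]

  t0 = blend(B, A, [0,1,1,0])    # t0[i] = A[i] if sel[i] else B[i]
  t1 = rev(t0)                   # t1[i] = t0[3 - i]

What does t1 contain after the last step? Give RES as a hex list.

RES = [ 0x56  0xc3  0x06  0x91 ]

→ t0 |91|06|c3|56|
→ t1 |56|c3|06|91|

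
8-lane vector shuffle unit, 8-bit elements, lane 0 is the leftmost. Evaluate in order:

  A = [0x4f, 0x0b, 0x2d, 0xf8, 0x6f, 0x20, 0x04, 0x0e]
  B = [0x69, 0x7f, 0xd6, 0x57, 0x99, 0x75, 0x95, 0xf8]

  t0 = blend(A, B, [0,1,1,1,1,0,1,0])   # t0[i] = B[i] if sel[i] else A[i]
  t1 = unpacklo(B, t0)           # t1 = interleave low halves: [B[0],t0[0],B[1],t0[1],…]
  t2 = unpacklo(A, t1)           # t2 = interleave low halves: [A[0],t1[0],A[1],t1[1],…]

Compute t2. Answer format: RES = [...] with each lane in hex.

→ t0 |4f|7f|d6|57|99|20|95|0e|
→ t1 |69|4f|7f|7f|d6|d6|57|57|
→ t2 |4f|69|0b|4f|2d|7f|f8|7f|

RES = [ 0x4f  0x69  0x0b  0x4f  0x2d  0x7f  0xf8  0x7f ]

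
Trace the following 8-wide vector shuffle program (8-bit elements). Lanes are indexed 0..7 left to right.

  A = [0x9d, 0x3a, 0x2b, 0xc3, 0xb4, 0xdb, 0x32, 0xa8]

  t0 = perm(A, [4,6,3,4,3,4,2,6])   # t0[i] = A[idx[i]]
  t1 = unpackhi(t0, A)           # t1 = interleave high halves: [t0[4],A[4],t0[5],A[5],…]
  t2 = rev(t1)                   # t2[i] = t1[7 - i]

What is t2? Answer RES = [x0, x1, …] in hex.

  t0: b4 32 c3 b4 c3 b4 2b 32
  t1: c3 b4 b4 db 2b 32 32 a8
  t2: a8 32 32 2b db b4 b4 c3

RES = [ 0xa8  0x32  0x32  0x2b  0xdb  0xb4  0xb4  0xc3 ]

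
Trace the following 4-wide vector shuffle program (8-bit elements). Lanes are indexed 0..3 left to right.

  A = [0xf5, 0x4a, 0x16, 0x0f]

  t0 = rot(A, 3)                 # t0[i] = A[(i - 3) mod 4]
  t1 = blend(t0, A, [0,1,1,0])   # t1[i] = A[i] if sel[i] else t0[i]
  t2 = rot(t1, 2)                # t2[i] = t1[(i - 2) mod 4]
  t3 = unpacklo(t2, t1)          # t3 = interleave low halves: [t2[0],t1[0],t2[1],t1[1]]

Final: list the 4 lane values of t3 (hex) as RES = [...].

RES = [0x16, 0x4a, 0xf5, 0x4a]

→ t0 |4a|16|0f|f5|
→ t1 |4a|4a|16|f5|
→ t2 |16|f5|4a|4a|
→ t3 |16|4a|f5|4a|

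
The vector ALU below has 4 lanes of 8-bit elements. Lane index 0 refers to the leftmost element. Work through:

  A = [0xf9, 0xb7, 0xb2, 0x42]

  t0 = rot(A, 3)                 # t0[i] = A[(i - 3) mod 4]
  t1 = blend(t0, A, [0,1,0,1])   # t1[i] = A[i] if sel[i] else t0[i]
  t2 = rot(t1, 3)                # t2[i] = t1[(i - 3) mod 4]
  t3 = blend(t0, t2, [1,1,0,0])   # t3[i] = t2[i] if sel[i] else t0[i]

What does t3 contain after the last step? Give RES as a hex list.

RES = [0xb7, 0x42, 0x42, 0xf9]

t0 = [0xb7, 0xb2, 0x42, 0xf9]
t1 = [0xb7, 0xb7, 0x42, 0x42]
t2 = [0xb7, 0x42, 0x42, 0xb7]
t3 = [0xb7, 0x42, 0x42, 0xf9]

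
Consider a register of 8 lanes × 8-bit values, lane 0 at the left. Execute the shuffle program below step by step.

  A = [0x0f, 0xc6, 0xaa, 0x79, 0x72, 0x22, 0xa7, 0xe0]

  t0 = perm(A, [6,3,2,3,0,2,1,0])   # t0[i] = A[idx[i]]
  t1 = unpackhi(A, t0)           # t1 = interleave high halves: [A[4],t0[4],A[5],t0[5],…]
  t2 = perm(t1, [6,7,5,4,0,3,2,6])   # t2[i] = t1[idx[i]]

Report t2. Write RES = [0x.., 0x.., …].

→ t0 |a7|79|aa|79|0f|aa|c6|0f|
→ t1 |72|0f|22|aa|a7|c6|e0|0f|
→ t2 |e0|0f|c6|a7|72|aa|22|e0|

RES = [0xe0, 0x0f, 0xc6, 0xa7, 0x72, 0xaa, 0x22, 0xe0]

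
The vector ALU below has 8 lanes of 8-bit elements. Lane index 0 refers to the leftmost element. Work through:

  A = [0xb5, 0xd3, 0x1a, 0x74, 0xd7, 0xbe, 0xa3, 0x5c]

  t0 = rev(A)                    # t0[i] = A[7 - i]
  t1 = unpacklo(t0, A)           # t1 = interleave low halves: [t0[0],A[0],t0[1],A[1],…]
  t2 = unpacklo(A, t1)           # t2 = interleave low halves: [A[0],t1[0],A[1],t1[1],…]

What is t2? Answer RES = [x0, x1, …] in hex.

RES = [ 0xb5  0x5c  0xd3  0xb5  0x1a  0xa3  0x74  0xd3 ]

t0 = [0x5c, 0xa3, 0xbe, 0xd7, 0x74, 0x1a, 0xd3, 0xb5]
t1 = [0x5c, 0xb5, 0xa3, 0xd3, 0xbe, 0x1a, 0xd7, 0x74]
t2 = [0xb5, 0x5c, 0xd3, 0xb5, 0x1a, 0xa3, 0x74, 0xd3]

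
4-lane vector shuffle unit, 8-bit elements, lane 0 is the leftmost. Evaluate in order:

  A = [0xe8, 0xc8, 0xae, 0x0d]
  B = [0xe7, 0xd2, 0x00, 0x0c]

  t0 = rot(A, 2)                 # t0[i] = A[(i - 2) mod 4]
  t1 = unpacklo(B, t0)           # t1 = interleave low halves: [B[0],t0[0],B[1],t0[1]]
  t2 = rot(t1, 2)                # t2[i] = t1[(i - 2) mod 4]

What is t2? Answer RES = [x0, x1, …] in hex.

  t0: ae 0d e8 c8
  t1: e7 ae d2 0d
  t2: d2 0d e7 ae

RES = [ 0xd2  0x0d  0xe7  0xae ]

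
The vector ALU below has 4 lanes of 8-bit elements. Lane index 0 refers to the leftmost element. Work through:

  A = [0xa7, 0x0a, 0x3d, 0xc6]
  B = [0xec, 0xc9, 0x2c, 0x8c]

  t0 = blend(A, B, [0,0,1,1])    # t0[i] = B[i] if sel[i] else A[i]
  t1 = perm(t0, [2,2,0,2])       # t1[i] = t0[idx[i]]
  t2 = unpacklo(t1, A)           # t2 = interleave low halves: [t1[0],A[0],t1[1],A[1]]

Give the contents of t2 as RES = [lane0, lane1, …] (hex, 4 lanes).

  t0: a7 0a 2c 8c
  t1: 2c 2c a7 2c
  t2: 2c a7 2c 0a

RES = [0x2c, 0xa7, 0x2c, 0x0a]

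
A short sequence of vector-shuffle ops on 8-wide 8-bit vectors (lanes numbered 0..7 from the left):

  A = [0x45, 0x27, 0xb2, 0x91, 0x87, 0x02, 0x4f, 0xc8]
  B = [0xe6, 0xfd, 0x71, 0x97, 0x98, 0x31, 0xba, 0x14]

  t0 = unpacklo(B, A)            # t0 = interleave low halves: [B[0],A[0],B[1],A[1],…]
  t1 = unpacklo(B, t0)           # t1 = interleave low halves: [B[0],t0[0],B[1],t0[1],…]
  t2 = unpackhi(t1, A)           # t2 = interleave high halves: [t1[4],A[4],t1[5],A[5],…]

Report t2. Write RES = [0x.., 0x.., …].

  t0: e6 45 fd 27 71 b2 97 91
  t1: e6 e6 fd 45 71 fd 97 27
  t2: 71 87 fd 02 97 4f 27 c8

RES = [ 0x71  0x87  0xfd  0x02  0x97  0x4f  0x27  0xc8 ]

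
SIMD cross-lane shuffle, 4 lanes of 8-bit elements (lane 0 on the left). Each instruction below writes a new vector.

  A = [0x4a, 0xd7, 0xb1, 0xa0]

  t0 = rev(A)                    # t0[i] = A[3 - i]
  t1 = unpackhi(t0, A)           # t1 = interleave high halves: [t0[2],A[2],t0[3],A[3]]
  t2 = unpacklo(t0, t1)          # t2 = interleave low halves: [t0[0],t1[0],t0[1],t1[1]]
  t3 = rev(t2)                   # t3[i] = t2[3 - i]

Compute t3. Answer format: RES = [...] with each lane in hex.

RES = [0xb1, 0xb1, 0xd7, 0xa0]

→ t0 |a0|b1|d7|4a|
→ t1 |d7|b1|4a|a0|
→ t2 |a0|d7|b1|b1|
→ t3 |b1|b1|d7|a0|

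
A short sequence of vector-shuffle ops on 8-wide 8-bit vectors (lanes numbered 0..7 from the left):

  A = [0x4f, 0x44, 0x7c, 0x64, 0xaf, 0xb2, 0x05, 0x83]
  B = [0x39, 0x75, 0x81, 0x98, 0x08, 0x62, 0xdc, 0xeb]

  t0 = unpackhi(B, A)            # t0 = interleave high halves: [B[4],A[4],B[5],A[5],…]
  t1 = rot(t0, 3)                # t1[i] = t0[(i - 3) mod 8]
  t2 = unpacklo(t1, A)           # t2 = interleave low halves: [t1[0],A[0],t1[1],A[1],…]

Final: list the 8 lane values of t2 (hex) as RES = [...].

RES = [ 0x05  0x4f  0xeb  0x44  0x83  0x7c  0x08  0x64 ]

  t0: 08 af 62 b2 dc 05 eb 83
  t1: 05 eb 83 08 af 62 b2 dc
  t2: 05 4f eb 44 83 7c 08 64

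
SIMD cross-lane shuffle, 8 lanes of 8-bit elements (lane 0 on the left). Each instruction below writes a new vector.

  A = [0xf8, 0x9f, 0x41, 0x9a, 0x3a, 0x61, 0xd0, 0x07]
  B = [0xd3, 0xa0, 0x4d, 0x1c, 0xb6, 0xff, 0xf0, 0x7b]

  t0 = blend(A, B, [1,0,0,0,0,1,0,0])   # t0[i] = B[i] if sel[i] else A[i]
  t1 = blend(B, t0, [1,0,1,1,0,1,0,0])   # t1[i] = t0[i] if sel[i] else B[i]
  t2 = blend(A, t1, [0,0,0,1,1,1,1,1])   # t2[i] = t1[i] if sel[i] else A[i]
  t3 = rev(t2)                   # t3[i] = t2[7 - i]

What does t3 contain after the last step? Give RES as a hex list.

t0 = [0xd3, 0x9f, 0x41, 0x9a, 0x3a, 0xff, 0xd0, 0x07]
t1 = [0xd3, 0xa0, 0x41, 0x9a, 0xb6, 0xff, 0xf0, 0x7b]
t2 = [0xf8, 0x9f, 0x41, 0x9a, 0xb6, 0xff, 0xf0, 0x7b]
t3 = [0x7b, 0xf0, 0xff, 0xb6, 0x9a, 0x41, 0x9f, 0xf8]

RES = [0x7b, 0xf0, 0xff, 0xb6, 0x9a, 0x41, 0x9f, 0xf8]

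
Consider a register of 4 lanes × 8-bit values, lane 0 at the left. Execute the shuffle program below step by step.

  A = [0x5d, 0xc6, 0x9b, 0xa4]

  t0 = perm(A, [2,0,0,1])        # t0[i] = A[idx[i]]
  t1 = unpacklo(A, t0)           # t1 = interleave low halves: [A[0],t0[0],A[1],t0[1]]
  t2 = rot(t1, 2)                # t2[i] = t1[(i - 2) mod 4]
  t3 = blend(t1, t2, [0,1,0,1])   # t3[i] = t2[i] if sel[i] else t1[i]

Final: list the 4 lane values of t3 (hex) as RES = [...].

RES = [0x5d, 0x5d, 0xc6, 0x9b]

t0 = [0x9b, 0x5d, 0x5d, 0xc6]
t1 = [0x5d, 0x9b, 0xc6, 0x5d]
t2 = [0xc6, 0x5d, 0x5d, 0x9b]
t3 = [0x5d, 0x5d, 0xc6, 0x9b]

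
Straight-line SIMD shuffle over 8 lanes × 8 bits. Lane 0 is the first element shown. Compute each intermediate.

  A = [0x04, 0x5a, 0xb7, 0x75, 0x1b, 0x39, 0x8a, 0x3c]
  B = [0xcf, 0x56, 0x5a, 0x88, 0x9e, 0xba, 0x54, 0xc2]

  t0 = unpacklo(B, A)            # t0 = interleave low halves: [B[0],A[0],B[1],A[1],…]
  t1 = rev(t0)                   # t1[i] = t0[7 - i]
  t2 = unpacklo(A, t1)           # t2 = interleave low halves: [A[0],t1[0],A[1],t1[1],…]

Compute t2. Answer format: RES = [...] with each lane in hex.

  t0: cf 04 56 5a 5a b7 88 75
  t1: 75 88 b7 5a 5a 56 04 cf
  t2: 04 75 5a 88 b7 b7 75 5a

RES = [ 0x04  0x75  0x5a  0x88  0xb7  0xb7  0x75  0x5a ]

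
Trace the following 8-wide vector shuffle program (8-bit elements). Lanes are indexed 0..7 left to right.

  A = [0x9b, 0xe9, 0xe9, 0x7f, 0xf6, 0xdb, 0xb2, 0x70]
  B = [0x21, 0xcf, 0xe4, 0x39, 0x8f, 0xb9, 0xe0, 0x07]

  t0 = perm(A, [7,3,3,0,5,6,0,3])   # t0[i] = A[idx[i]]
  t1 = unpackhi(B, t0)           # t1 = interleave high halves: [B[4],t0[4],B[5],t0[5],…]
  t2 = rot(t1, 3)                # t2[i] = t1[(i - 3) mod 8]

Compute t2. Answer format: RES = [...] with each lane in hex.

t0 = [0x70, 0x7f, 0x7f, 0x9b, 0xdb, 0xb2, 0x9b, 0x7f]
t1 = [0x8f, 0xdb, 0xb9, 0xb2, 0xe0, 0x9b, 0x07, 0x7f]
t2 = [0x9b, 0x07, 0x7f, 0x8f, 0xdb, 0xb9, 0xb2, 0xe0]

RES = [ 0x9b  0x07  0x7f  0x8f  0xdb  0xb9  0xb2  0xe0 ]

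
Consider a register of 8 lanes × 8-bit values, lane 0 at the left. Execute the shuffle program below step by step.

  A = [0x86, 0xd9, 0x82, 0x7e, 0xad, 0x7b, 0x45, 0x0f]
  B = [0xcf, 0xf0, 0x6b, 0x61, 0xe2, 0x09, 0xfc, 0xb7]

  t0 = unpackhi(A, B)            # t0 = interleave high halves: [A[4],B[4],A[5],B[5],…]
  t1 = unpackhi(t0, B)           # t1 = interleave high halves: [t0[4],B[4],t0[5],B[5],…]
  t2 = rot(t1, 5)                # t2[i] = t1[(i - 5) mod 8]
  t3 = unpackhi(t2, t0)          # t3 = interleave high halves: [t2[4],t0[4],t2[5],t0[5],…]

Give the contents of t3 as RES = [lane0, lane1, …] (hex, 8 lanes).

t0 = [0xad, 0xe2, 0x7b, 0x09, 0x45, 0xfc, 0x0f, 0xb7]
t1 = [0x45, 0xe2, 0xfc, 0x09, 0x0f, 0xfc, 0xb7, 0xb7]
t2 = [0x09, 0x0f, 0xfc, 0xb7, 0xb7, 0x45, 0xe2, 0xfc]
t3 = [0xb7, 0x45, 0x45, 0xfc, 0xe2, 0x0f, 0xfc, 0xb7]

RES = [0xb7, 0x45, 0x45, 0xfc, 0xe2, 0x0f, 0xfc, 0xb7]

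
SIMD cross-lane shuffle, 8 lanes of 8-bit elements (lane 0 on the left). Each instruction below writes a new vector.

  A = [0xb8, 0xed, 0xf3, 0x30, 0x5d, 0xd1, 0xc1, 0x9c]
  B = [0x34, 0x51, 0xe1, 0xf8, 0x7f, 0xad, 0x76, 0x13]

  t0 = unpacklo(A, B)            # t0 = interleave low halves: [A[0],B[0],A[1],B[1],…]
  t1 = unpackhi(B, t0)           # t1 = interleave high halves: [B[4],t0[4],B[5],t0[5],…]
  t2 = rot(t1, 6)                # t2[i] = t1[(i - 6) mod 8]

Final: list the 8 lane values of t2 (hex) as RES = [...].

RES = [0xad, 0xe1, 0x76, 0x30, 0x13, 0xf8, 0x7f, 0xf3]

t0 = [0xb8, 0x34, 0xed, 0x51, 0xf3, 0xe1, 0x30, 0xf8]
t1 = [0x7f, 0xf3, 0xad, 0xe1, 0x76, 0x30, 0x13, 0xf8]
t2 = [0xad, 0xe1, 0x76, 0x30, 0x13, 0xf8, 0x7f, 0xf3]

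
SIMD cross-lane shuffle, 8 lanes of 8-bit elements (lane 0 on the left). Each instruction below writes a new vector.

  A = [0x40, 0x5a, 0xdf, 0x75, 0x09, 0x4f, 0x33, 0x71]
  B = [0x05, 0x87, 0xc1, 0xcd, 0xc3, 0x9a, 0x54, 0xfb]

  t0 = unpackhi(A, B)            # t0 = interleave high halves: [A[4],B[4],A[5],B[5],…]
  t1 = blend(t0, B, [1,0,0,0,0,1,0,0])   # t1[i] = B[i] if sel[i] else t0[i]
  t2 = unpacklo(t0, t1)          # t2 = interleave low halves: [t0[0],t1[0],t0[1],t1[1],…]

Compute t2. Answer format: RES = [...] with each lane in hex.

t0 = [0x09, 0xc3, 0x4f, 0x9a, 0x33, 0x54, 0x71, 0xfb]
t1 = [0x05, 0xc3, 0x4f, 0x9a, 0x33, 0x9a, 0x71, 0xfb]
t2 = [0x09, 0x05, 0xc3, 0xc3, 0x4f, 0x4f, 0x9a, 0x9a]

RES = [0x09, 0x05, 0xc3, 0xc3, 0x4f, 0x4f, 0x9a, 0x9a]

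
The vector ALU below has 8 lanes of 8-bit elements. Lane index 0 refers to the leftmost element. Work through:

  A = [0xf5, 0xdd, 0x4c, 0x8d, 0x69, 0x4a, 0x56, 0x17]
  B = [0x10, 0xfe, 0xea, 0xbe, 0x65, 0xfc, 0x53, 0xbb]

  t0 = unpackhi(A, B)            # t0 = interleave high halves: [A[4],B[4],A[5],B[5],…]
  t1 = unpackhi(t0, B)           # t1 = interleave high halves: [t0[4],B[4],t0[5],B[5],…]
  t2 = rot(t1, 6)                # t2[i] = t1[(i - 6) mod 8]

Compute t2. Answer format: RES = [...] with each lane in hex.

  t0: 69 65 4a fc 56 53 17 bb
  t1: 56 65 53 fc 17 53 bb bb
  t2: 53 fc 17 53 bb bb 56 65

RES = [ 0x53  0xfc  0x17  0x53  0xbb  0xbb  0x56  0x65 ]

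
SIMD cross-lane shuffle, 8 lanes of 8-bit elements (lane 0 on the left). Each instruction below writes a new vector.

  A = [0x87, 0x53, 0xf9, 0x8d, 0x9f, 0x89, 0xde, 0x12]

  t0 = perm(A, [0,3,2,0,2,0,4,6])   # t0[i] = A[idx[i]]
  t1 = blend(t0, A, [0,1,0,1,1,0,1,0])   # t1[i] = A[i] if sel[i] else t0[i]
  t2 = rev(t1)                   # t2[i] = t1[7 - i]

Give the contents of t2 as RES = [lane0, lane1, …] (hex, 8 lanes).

RES = [ 0xde  0xde  0x87  0x9f  0x8d  0xf9  0x53  0x87 ]

→ t0 |87|8d|f9|87|f9|87|9f|de|
→ t1 |87|53|f9|8d|9f|87|de|de|
→ t2 |de|de|87|9f|8d|f9|53|87|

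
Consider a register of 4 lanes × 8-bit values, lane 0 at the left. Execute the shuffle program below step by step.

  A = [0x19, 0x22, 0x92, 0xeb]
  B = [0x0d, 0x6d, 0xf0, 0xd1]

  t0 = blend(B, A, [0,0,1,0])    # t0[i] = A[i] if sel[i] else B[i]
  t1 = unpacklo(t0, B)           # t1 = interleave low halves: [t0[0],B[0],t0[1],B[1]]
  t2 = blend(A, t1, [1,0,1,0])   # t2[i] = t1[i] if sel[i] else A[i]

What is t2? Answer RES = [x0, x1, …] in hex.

  t0: 0d 6d 92 d1
  t1: 0d 0d 6d 6d
  t2: 0d 22 6d eb

RES = [0x0d, 0x22, 0x6d, 0xeb]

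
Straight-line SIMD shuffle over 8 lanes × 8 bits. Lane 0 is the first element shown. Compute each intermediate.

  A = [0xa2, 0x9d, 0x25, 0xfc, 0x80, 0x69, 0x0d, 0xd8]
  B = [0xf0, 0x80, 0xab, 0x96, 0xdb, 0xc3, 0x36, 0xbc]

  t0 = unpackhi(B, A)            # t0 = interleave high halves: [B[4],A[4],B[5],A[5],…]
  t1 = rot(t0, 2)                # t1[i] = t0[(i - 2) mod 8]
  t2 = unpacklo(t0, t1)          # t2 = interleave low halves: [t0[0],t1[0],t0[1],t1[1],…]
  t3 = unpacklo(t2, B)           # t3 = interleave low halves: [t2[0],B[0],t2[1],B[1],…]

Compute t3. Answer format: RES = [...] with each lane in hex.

RES = [ 0xdb  0xf0  0xbc  0x80  0x80  0xab  0xd8  0x96 ]

  t0: db 80 c3 69 36 0d bc d8
  t1: bc d8 db 80 c3 69 36 0d
  t2: db bc 80 d8 c3 db 69 80
  t3: db f0 bc 80 80 ab d8 96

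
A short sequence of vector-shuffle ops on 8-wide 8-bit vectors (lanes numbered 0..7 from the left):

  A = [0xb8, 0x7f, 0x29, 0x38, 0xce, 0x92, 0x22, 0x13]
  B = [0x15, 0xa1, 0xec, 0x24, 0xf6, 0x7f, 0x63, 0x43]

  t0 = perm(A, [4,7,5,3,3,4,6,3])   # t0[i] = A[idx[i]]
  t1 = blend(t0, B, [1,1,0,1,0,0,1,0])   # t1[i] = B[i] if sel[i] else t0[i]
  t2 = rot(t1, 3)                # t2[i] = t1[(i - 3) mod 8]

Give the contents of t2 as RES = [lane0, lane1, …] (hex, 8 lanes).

t0 = [0xce, 0x13, 0x92, 0x38, 0x38, 0xce, 0x22, 0x38]
t1 = [0x15, 0xa1, 0x92, 0x24, 0x38, 0xce, 0x63, 0x38]
t2 = [0xce, 0x63, 0x38, 0x15, 0xa1, 0x92, 0x24, 0x38]

RES = [ 0xce  0x63  0x38  0x15  0xa1  0x92  0x24  0x38 ]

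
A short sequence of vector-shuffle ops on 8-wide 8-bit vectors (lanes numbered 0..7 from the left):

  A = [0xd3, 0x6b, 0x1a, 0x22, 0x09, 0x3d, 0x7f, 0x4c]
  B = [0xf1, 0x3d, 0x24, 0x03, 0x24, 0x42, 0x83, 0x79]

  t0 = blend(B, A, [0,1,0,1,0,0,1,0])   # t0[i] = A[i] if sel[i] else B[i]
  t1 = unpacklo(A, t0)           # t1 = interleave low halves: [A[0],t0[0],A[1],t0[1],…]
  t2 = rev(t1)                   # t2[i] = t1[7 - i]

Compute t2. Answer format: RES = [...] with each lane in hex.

RES = [ 0x22  0x22  0x24  0x1a  0x6b  0x6b  0xf1  0xd3 ]

t0 = [0xf1, 0x6b, 0x24, 0x22, 0x24, 0x42, 0x7f, 0x79]
t1 = [0xd3, 0xf1, 0x6b, 0x6b, 0x1a, 0x24, 0x22, 0x22]
t2 = [0x22, 0x22, 0x24, 0x1a, 0x6b, 0x6b, 0xf1, 0xd3]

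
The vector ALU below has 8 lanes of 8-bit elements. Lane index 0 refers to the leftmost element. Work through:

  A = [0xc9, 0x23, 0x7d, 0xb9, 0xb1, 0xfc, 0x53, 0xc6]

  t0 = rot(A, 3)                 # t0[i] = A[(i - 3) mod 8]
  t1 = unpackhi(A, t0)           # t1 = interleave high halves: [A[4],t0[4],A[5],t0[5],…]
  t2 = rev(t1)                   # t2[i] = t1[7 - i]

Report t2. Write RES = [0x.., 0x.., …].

RES = [0xb1, 0xc6, 0xb9, 0x53, 0x7d, 0xfc, 0x23, 0xb1]

→ t0 |fc|53|c6|c9|23|7d|b9|b1|
→ t1 |b1|23|fc|7d|53|b9|c6|b1|
→ t2 |b1|c6|b9|53|7d|fc|23|b1|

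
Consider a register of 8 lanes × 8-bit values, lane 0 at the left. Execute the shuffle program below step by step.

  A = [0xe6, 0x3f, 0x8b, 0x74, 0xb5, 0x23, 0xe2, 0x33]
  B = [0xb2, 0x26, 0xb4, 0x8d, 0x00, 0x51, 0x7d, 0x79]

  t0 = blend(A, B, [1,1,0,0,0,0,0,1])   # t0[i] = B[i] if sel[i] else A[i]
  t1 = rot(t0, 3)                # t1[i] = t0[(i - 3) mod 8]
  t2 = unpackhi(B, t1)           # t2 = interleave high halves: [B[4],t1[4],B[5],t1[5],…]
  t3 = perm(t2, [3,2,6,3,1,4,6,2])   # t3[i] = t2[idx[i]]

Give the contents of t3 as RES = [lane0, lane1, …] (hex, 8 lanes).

RES = [ 0x8b  0x51  0x79  0x8b  0x26  0x7d  0x79  0x51 ]

  t0: b2 26 8b 74 b5 23 e2 79
  t1: 23 e2 79 b2 26 8b 74 b5
  t2: 00 26 51 8b 7d 74 79 b5
  t3: 8b 51 79 8b 26 7d 79 51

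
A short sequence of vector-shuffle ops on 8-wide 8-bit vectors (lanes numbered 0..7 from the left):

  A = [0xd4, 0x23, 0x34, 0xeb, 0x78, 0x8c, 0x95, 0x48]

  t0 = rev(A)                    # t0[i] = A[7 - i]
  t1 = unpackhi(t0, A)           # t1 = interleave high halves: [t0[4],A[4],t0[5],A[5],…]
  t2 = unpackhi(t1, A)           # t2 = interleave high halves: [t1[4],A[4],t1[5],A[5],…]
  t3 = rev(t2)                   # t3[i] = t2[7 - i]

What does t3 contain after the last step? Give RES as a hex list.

t0 = [0x48, 0x95, 0x8c, 0x78, 0xeb, 0x34, 0x23, 0xd4]
t1 = [0xeb, 0x78, 0x34, 0x8c, 0x23, 0x95, 0xd4, 0x48]
t2 = [0x23, 0x78, 0x95, 0x8c, 0xd4, 0x95, 0x48, 0x48]
t3 = [0x48, 0x48, 0x95, 0xd4, 0x8c, 0x95, 0x78, 0x23]

RES = [0x48, 0x48, 0x95, 0xd4, 0x8c, 0x95, 0x78, 0x23]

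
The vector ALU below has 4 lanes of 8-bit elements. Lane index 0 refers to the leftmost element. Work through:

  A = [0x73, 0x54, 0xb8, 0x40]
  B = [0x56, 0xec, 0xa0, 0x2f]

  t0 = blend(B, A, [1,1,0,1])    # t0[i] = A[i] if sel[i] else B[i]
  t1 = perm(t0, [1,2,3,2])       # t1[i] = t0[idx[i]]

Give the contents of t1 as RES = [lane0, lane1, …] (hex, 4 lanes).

RES = [ 0x54  0xa0  0x40  0xa0 ]

t0 = [0x73, 0x54, 0xa0, 0x40]
t1 = [0x54, 0xa0, 0x40, 0xa0]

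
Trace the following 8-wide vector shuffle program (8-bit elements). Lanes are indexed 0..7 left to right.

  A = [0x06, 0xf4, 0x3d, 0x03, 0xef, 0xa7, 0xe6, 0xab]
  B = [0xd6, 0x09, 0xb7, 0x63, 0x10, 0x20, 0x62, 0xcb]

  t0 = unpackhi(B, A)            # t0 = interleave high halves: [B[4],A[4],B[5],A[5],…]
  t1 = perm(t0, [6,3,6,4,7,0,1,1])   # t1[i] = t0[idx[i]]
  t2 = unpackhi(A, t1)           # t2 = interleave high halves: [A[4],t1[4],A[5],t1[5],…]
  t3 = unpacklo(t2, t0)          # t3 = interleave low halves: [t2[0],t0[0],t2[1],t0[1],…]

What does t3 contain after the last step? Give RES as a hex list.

RES = [ 0xef  0x10  0xab  0xef  0xa7  0x20  0x10  0xa7 ]

  t0: 10 ef 20 a7 62 e6 cb ab
  t1: cb a7 cb 62 ab 10 ef ef
  t2: ef ab a7 10 e6 ef ab ef
  t3: ef 10 ab ef a7 20 10 a7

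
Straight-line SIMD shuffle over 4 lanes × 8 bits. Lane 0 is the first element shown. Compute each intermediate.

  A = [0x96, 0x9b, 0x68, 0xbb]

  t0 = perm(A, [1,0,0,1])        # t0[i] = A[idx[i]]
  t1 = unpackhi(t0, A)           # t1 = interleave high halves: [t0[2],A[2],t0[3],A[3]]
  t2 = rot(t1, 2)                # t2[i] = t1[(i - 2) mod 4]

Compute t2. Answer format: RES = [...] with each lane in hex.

RES = [ 0x9b  0xbb  0x96  0x68 ]

  t0: 9b 96 96 9b
  t1: 96 68 9b bb
  t2: 9b bb 96 68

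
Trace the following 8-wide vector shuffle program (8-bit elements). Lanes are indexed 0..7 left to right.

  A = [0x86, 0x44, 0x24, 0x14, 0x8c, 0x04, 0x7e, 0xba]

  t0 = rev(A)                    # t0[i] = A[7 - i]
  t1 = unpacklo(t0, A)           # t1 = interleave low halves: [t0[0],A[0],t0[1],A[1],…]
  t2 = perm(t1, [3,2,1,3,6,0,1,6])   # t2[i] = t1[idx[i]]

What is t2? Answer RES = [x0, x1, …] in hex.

RES = [0x44, 0x7e, 0x86, 0x44, 0x8c, 0xba, 0x86, 0x8c]

t0 = [0xba, 0x7e, 0x04, 0x8c, 0x14, 0x24, 0x44, 0x86]
t1 = [0xba, 0x86, 0x7e, 0x44, 0x04, 0x24, 0x8c, 0x14]
t2 = [0x44, 0x7e, 0x86, 0x44, 0x8c, 0xba, 0x86, 0x8c]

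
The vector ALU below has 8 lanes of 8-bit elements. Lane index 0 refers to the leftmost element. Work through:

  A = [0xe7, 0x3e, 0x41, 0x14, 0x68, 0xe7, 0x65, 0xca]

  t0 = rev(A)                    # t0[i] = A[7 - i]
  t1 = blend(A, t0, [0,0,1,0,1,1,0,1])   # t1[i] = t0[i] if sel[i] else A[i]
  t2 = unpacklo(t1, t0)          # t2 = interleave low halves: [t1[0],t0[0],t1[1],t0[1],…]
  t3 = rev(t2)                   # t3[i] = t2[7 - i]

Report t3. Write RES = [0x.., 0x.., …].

t0 = [0xca, 0x65, 0xe7, 0x68, 0x14, 0x41, 0x3e, 0xe7]
t1 = [0xe7, 0x3e, 0xe7, 0x14, 0x14, 0x41, 0x65, 0xe7]
t2 = [0xe7, 0xca, 0x3e, 0x65, 0xe7, 0xe7, 0x14, 0x68]
t3 = [0x68, 0x14, 0xe7, 0xe7, 0x65, 0x3e, 0xca, 0xe7]

RES = [0x68, 0x14, 0xe7, 0xe7, 0x65, 0x3e, 0xca, 0xe7]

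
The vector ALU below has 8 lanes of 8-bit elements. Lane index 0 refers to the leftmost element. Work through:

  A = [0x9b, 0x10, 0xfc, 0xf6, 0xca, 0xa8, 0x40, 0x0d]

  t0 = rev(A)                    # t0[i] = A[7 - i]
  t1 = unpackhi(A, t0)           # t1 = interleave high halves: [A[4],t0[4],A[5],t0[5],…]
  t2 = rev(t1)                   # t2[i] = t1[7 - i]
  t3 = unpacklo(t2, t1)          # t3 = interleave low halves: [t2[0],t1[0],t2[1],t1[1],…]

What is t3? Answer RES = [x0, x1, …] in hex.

RES = [0x9b, 0xca, 0x0d, 0xf6, 0x10, 0xa8, 0x40, 0xfc]

→ t0 |0d|40|a8|ca|f6|fc|10|9b|
→ t1 |ca|f6|a8|fc|40|10|0d|9b|
→ t2 |9b|0d|10|40|fc|a8|f6|ca|
→ t3 |9b|ca|0d|f6|10|a8|40|fc|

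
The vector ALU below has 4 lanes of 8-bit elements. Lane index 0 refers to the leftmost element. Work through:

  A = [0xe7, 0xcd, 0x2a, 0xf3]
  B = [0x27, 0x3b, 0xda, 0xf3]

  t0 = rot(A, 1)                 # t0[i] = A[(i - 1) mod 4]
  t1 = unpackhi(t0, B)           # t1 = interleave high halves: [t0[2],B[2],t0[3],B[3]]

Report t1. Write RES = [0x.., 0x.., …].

RES = [0xcd, 0xda, 0x2a, 0xf3]

→ t0 |f3|e7|cd|2a|
→ t1 |cd|da|2a|f3|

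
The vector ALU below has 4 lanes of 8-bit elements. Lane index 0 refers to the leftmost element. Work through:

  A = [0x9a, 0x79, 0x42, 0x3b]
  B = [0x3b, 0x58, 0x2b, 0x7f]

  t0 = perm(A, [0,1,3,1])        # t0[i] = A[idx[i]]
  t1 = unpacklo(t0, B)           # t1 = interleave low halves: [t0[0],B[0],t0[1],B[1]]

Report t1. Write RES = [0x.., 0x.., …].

→ t0 |9a|79|3b|79|
→ t1 |9a|3b|79|58|

RES = [0x9a, 0x3b, 0x79, 0x58]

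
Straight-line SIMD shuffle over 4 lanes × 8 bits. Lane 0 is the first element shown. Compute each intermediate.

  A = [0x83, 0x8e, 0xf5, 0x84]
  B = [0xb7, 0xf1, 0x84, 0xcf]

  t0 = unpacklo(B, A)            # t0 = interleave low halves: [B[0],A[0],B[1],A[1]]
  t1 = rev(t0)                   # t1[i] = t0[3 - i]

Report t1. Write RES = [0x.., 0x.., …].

  t0: b7 83 f1 8e
  t1: 8e f1 83 b7

RES = [0x8e, 0xf1, 0x83, 0xb7]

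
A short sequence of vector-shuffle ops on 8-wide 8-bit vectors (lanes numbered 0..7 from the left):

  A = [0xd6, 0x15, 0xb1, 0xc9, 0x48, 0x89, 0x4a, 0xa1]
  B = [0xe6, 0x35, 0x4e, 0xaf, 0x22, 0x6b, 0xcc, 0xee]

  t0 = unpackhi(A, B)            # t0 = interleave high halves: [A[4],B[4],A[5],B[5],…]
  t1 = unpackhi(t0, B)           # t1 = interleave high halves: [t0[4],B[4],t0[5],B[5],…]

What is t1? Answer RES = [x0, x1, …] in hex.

t0 = [0x48, 0x22, 0x89, 0x6b, 0x4a, 0xcc, 0xa1, 0xee]
t1 = [0x4a, 0x22, 0xcc, 0x6b, 0xa1, 0xcc, 0xee, 0xee]

RES = [0x4a, 0x22, 0xcc, 0x6b, 0xa1, 0xcc, 0xee, 0xee]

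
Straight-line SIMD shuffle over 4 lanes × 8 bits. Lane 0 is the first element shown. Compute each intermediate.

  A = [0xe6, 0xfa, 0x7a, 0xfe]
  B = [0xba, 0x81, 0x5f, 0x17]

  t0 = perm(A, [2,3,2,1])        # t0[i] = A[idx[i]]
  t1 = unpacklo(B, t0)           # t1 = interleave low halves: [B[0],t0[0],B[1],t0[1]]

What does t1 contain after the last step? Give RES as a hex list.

  t0: 7a fe 7a fa
  t1: ba 7a 81 fe

RES = [ 0xba  0x7a  0x81  0xfe ]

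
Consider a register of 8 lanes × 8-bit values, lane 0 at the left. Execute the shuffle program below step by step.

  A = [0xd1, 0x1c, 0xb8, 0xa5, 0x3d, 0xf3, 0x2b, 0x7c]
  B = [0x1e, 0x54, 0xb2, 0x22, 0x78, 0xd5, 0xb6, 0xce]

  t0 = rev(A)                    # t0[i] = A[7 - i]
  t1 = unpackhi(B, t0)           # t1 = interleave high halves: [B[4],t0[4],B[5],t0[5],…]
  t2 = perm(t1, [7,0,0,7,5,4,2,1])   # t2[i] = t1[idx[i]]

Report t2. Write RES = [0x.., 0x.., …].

RES = [0xd1, 0x78, 0x78, 0xd1, 0x1c, 0xb6, 0xd5, 0xa5]

→ t0 |7c|2b|f3|3d|a5|b8|1c|d1|
→ t1 |78|a5|d5|b8|b6|1c|ce|d1|
→ t2 |d1|78|78|d1|1c|b6|d5|a5|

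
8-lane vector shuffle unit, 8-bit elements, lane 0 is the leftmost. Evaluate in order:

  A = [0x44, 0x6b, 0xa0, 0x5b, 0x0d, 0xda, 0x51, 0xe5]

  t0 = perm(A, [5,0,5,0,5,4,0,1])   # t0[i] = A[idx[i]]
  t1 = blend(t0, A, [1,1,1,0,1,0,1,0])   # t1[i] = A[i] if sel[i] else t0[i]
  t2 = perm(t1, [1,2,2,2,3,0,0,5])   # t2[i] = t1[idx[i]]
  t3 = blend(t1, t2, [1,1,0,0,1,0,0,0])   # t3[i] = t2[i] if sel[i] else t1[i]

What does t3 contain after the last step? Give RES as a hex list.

RES = [0x6b, 0xa0, 0xa0, 0x44, 0x44, 0x0d, 0x51, 0x6b]

t0 = [0xda, 0x44, 0xda, 0x44, 0xda, 0x0d, 0x44, 0x6b]
t1 = [0x44, 0x6b, 0xa0, 0x44, 0x0d, 0x0d, 0x51, 0x6b]
t2 = [0x6b, 0xa0, 0xa0, 0xa0, 0x44, 0x44, 0x44, 0x0d]
t3 = [0x6b, 0xa0, 0xa0, 0x44, 0x44, 0x0d, 0x51, 0x6b]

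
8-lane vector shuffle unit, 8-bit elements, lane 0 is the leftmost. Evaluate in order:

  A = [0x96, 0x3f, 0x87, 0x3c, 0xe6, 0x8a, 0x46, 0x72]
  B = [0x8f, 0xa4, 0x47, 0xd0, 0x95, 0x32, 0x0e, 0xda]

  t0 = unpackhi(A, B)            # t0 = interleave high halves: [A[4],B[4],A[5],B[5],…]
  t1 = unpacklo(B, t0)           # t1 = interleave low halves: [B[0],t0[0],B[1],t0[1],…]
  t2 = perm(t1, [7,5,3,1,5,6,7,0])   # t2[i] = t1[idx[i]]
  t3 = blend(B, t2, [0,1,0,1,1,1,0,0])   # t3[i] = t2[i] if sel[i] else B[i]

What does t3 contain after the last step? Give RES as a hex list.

RES = [ 0x8f  0x8a  0x47  0xe6  0x8a  0xd0  0x0e  0xda ]

→ t0 |e6|95|8a|32|46|0e|72|da|
→ t1 |8f|e6|a4|95|47|8a|d0|32|
→ t2 |32|8a|95|e6|8a|d0|32|8f|
→ t3 |8f|8a|47|e6|8a|d0|0e|da|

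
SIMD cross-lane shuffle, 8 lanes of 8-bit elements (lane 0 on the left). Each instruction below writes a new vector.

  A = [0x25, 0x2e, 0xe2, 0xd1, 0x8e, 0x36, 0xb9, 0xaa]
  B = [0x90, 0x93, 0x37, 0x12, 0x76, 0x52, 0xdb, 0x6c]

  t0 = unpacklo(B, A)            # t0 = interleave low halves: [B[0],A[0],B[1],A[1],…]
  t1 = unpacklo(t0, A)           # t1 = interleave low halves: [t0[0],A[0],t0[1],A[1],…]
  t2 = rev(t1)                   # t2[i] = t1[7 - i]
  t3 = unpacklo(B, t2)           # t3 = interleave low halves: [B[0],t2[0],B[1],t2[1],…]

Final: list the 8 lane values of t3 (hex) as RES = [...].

→ t0 |90|25|93|2e|37|e2|12|d1|
→ t1 |90|25|25|2e|93|e2|2e|d1|
→ t2 |d1|2e|e2|93|2e|25|25|90|
→ t3 |90|d1|93|2e|37|e2|12|93|

RES = [0x90, 0xd1, 0x93, 0x2e, 0x37, 0xe2, 0x12, 0x93]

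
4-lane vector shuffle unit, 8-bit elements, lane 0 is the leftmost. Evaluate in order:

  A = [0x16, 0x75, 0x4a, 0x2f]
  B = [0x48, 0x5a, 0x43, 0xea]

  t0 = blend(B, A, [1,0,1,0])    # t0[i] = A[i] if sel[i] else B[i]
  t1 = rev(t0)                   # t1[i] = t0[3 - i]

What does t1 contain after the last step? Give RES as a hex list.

  t0: 16 5a 4a ea
  t1: ea 4a 5a 16

RES = [ 0xea  0x4a  0x5a  0x16 ]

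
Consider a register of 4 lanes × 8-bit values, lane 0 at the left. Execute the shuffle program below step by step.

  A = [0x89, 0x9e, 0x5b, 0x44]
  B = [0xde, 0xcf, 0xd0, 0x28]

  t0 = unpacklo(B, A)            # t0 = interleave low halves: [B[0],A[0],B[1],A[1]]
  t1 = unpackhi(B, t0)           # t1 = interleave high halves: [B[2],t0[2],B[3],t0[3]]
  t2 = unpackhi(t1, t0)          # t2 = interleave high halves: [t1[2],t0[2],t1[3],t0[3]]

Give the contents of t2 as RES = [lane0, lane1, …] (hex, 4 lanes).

RES = [0x28, 0xcf, 0x9e, 0x9e]

t0 = [0xde, 0x89, 0xcf, 0x9e]
t1 = [0xd0, 0xcf, 0x28, 0x9e]
t2 = [0x28, 0xcf, 0x9e, 0x9e]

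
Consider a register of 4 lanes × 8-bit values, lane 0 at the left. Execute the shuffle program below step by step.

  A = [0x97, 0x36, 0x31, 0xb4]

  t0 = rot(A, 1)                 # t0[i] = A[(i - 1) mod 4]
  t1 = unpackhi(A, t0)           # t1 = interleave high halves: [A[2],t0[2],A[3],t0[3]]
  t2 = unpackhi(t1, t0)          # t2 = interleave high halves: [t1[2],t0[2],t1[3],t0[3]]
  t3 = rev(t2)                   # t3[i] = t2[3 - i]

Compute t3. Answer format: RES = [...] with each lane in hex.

RES = [0x31, 0x31, 0x36, 0xb4]

t0 = [0xb4, 0x97, 0x36, 0x31]
t1 = [0x31, 0x36, 0xb4, 0x31]
t2 = [0xb4, 0x36, 0x31, 0x31]
t3 = [0x31, 0x31, 0x36, 0xb4]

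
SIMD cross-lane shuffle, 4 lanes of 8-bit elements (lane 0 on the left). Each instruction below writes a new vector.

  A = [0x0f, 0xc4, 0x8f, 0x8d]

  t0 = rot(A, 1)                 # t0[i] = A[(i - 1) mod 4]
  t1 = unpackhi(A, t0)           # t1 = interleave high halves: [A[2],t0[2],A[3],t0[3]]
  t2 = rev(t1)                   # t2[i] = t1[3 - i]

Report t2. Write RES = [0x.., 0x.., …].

RES = [0x8f, 0x8d, 0xc4, 0x8f]

  t0: 8d 0f c4 8f
  t1: 8f c4 8d 8f
  t2: 8f 8d c4 8f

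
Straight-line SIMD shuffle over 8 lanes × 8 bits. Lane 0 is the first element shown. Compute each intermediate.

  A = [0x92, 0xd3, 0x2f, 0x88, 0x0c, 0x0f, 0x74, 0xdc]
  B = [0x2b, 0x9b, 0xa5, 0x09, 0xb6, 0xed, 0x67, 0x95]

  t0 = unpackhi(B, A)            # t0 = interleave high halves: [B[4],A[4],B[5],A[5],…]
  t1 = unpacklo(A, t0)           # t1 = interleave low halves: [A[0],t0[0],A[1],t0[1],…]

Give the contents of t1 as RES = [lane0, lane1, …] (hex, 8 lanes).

RES = [0x92, 0xb6, 0xd3, 0x0c, 0x2f, 0xed, 0x88, 0x0f]

  t0: b6 0c ed 0f 67 74 95 dc
  t1: 92 b6 d3 0c 2f ed 88 0f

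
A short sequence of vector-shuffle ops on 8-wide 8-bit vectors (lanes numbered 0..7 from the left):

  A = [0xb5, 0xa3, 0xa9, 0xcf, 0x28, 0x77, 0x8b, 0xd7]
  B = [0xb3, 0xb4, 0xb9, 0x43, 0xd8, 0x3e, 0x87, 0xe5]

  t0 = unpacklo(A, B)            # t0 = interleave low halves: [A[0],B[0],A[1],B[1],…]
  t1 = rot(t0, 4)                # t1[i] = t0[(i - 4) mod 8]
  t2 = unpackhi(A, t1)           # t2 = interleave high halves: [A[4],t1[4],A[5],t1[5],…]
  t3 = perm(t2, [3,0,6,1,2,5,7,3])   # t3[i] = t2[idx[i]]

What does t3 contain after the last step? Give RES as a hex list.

RES = [ 0xb3  0x28  0xd7  0xb5  0x77  0xa3  0xb4  0xb3 ]

  t0: b5 b3 a3 b4 a9 b9 cf 43
  t1: a9 b9 cf 43 b5 b3 a3 b4
  t2: 28 b5 77 b3 8b a3 d7 b4
  t3: b3 28 d7 b5 77 a3 b4 b3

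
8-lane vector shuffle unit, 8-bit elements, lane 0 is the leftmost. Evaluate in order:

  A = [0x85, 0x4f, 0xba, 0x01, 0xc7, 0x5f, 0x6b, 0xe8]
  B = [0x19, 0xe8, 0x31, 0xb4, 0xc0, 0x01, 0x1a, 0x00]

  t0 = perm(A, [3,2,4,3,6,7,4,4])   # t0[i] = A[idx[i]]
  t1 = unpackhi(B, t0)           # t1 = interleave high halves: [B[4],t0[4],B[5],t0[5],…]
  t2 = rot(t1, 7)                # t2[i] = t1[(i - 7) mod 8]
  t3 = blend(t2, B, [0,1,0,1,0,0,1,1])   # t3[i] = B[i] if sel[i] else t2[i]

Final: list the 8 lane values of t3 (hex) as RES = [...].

RES = [ 0x6b  0xe8  0xe8  0xb4  0xc7  0x00  0x1a  0x00 ]

t0 = [0x01, 0xba, 0xc7, 0x01, 0x6b, 0xe8, 0xc7, 0xc7]
t1 = [0xc0, 0x6b, 0x01, 0xe8, 0x1a, 0xc7, 0x00, 0xc7]
t2 = [0x6b, 0x01, 0xe8, 0x1a, 0xc7, 0x00, 0xc7, 0xc0]
t3 = [0x6b, 0xe8, 0xe8, 0xb4, 0xc7, 0x00, 0x1a, 0x00]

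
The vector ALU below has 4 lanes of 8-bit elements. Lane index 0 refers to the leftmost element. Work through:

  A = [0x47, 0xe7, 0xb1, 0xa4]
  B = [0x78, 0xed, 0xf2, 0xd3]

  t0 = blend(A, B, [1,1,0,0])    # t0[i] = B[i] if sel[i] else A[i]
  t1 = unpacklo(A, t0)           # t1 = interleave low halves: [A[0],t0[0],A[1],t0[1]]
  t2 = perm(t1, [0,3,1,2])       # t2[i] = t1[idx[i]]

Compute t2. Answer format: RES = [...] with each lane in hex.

RES = [0x47, 0xed, 0x78, 0xe7]

  t0: 78 ed b1 a4
  t1: 47 78 e7 ed
  t2: 47 ed 78 e7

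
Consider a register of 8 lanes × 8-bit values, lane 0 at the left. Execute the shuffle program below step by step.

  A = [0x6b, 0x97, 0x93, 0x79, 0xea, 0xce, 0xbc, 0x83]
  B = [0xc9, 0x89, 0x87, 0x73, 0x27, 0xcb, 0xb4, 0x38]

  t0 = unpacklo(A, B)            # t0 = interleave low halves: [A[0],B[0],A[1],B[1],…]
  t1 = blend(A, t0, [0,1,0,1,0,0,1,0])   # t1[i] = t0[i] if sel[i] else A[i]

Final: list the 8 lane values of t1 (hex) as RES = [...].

t0 = [0x6b, 0xc9, 0x97, 0x89, 0x93, 0x87, 0x79, 0x73]
t1 = [0x6b, 0xc9, 0x93, 0x89, 0xea, 0xce, 0x79, 0x83]

RES = [ 0x6b  0xc9  0x93  0x89  0xea  0xce  0x79  0x83 ]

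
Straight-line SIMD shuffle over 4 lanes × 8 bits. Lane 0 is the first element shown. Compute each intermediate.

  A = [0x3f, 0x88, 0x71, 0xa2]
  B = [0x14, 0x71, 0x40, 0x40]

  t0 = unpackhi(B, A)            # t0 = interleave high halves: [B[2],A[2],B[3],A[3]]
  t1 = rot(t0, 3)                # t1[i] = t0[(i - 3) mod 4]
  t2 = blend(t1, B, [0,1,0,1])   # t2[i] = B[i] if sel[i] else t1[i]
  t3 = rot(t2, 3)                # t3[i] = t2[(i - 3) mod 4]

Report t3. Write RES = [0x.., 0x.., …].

→ t0 |40|71|40|a2|
→ t1 |71|40|a2|40|
→ t2 |71|71|a2|40|
→ t3 |71|a2|40|71|

RES = [ 0x71  0xa2  0x40  0x71 ]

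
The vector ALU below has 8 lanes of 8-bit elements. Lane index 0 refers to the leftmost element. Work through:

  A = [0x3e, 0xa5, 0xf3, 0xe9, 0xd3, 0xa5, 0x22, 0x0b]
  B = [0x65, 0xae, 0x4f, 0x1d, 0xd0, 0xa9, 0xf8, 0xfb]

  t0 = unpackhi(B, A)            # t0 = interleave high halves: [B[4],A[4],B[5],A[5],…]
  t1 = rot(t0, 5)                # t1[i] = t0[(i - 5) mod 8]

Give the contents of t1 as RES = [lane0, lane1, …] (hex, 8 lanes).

RES = [0xa5, 0xf8, 0x22, 0xfb, 0x0b, 0xd0, 0xd3, 0xa9]

  t0: d0 d3 a9 a5 f8 22 fb 0b
  t1: a5 f8 22 fb 0b d0 d3 a9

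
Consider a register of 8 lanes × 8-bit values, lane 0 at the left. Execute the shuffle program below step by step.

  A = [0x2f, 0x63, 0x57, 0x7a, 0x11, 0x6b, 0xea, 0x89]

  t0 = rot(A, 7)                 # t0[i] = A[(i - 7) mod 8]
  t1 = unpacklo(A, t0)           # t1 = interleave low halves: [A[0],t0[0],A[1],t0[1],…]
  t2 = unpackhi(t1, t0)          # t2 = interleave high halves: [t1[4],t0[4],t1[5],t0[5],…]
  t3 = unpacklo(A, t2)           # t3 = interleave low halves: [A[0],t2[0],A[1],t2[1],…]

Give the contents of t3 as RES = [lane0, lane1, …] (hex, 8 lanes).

RES = [0x2f, 0x57, 0x63, 0x6b, 0x57, 0x7a, 0x7a, 0xea]

  t0: 63 57 7a 11 6b ea 89 2f
  t1: 2f 63 63 57 57 7a 7a 11
  t2: 57 6b 7a ea 7a 89 11 2f
  t3: 2f 57 63 6b 57 7a 7a ea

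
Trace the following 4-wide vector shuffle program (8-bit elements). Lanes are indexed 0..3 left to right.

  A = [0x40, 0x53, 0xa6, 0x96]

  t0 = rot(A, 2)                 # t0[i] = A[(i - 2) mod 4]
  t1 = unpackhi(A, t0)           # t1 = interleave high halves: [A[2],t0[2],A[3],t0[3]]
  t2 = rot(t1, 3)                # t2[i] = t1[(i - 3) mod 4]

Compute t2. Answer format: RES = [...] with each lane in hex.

RES = [0x40, 0x96, 0x53, 0xa6]

→ t0 |a6|96|40|53|
→ t1 |a6|40|96|53|
→ t2 |40|96|53|a6|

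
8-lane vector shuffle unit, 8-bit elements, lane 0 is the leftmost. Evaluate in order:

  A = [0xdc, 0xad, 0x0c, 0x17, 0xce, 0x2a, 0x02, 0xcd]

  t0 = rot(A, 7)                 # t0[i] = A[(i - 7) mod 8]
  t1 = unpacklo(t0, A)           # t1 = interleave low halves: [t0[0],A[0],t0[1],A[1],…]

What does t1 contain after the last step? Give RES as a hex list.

→ t0 |ad|0c|17|ce|2a|02|cd|dc|
→ t1 |ad|dc|0c|ad|17|0c|ce|17|

RES = [ 0xad  0xdc  0x0c  0xad  0x17  0x0c  0xce  0x17 ]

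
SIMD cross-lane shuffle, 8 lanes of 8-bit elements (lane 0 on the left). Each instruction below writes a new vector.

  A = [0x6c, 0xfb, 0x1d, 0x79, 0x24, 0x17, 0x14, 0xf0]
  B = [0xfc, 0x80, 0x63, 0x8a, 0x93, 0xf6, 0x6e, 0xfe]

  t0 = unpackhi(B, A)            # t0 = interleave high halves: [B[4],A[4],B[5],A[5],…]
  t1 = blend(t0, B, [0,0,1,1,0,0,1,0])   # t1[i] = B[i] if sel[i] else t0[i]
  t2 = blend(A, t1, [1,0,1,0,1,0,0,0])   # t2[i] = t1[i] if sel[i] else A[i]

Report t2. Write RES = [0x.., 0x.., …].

→ t0 |93|24|f6|17|6e|14|fe|f0|
→ t1 |93|24|63|8a|6e|14|6e|f0|
→ t2 |93|fb|63|79|6e|17|14|f0|

RES = [ 0x93  0xfb  0x63  0x79  0x6e  0x17  0x14  0xf0 ]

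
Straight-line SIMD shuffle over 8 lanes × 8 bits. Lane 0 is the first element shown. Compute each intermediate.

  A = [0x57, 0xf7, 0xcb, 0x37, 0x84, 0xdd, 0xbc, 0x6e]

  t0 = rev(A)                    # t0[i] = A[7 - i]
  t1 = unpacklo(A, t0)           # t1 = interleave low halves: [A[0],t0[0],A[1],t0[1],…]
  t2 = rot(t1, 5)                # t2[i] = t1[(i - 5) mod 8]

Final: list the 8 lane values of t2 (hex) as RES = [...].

  t0: 6e bc dd 84 37 cb f7 57
  t1: 57 6e f7 bc cb dd 37 84
  t2: bc cb dd 37 84 57 6e f7

RES = [ 0xbc  0xcb  0xdd  0x37  0x84  0x57  0x6e  0xf7 ]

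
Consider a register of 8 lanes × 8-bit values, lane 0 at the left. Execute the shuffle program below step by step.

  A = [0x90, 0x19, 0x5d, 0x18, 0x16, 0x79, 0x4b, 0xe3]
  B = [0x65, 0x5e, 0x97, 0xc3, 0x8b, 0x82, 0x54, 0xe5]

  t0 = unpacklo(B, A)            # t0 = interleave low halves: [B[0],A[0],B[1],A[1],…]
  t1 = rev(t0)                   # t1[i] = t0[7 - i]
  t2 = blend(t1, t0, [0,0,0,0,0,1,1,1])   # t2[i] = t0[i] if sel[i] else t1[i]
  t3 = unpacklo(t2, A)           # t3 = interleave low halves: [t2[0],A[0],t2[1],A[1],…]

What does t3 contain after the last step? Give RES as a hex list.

  t0: 65 90 5e 19 97 5d c3 18
  t1: 18 c3 5d 97 19 5e 90 65
  t2: 18 c3 5d 97 19 5d c3 18
  t3: 18 90 c3 19 5d 5d 97 18

RES = [ 0x18  0x90  0xc3  0x19  0x5d  0x5d  0x97  0x18 ]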